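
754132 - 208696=545436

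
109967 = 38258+71709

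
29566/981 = 30 + 136/981 = 30.14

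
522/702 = 29/39 = 0.74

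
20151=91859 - 71708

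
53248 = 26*2048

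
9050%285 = 215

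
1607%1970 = 1607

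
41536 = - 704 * (-59)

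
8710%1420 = 190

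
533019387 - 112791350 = 420228037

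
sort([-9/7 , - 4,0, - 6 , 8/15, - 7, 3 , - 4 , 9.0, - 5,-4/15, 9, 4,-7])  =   [-7, - 7, - 6,-5,- 4, - 4, - 9/7, - 4/15, 0 , 8/15,3, 4, 9.0, 9]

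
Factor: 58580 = 2^2*5^1*29^1*101^1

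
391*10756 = 4205596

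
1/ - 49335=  - 1 + 49334/49335 = - 0.00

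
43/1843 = 43/1843 = 0.02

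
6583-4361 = 2222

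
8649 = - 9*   (  -  961)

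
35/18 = 1 + 17/18 = 1.94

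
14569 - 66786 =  - 52217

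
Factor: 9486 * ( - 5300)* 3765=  - 189288387000 = - 2^3*3^3 * 5^3*17^1*31^1 * 53^1*251^1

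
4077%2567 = 1510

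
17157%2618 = 1449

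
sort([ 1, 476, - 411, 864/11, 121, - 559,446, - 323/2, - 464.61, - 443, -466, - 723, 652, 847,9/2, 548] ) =[ - 723,-559, - 466, - 464.61, -443,-411,  -  323/2, 1,9/2,864/11, 121,446, 476,548, 652,847 ]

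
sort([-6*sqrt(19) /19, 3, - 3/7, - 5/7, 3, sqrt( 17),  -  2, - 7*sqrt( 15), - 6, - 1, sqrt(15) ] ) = [ - 7 * sqrt( 15 ), - 6, - 2,- 6* sqrt( 19)/19,-1, - 5/7, - 3/7,3,3,sqrt( 15), sqrt(17) ] 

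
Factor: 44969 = 193^1*233^1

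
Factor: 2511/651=27/7 = 3^3*7^ ( -1)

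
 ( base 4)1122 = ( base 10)90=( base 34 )2m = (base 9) 110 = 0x5A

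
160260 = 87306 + 72954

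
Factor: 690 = 2^1 *3^1*5^1*23^1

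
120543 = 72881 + 47662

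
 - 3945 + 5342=1397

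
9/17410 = 9/17410 = 0.00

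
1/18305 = 1/18305 = 0.00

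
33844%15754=2336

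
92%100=92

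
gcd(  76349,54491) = 1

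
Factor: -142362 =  - 2^1*3^2*11^1*719^1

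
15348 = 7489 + 7859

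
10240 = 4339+5901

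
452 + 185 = 637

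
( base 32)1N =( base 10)55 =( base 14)3d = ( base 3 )2001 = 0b110111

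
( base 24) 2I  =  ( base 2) 1000010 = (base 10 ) 66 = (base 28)2A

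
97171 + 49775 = 146946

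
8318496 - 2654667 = 5663829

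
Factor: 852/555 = 284/185 = 2^2 *5^( - 1 )*37^(-1)* 71^1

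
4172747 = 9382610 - 5209863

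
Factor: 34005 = 3^1*5^1*2267^1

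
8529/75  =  2843/25 = 113.72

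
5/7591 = 5/7591 = 0.00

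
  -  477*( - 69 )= 32913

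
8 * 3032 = 24256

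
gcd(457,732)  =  1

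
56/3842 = 28/1921 = 0.01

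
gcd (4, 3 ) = 1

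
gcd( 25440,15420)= 60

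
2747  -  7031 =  - 4284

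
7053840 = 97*72720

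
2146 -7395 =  - 5249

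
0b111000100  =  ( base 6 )2032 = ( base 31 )EI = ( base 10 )452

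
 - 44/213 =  - 1+169/213 =- 0.21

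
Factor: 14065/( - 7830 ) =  - 2^( - 1)  *3^(  -  3 )*97^1 = - 97/54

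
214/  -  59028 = -107/29514 = -0.00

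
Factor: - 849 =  - 3^1*283^1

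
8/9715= 8/9715  =  0.00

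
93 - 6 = 87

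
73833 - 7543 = 66290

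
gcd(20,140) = 20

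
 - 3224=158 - 3382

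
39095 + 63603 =102698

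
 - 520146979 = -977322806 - - 457175827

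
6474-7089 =-615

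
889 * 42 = 37338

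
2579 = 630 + 1949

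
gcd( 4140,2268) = 36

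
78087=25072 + 53015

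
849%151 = 94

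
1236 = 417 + 819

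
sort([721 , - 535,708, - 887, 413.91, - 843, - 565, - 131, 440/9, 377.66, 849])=[ - 887,-843,-565,-535, - 131,440/9,377.66, 413.91, 708,721, 849]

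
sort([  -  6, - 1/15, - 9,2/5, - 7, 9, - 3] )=[ - 9, - 7, - 6,  -  3,-1/15, 2/5,9 ] 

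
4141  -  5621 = -1480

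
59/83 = 59/83 = 0.71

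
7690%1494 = 220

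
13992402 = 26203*534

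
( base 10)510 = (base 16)1fe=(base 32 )FU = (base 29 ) HH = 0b111111110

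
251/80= 251/80 = 3.14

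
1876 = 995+881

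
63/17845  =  63/17845 = 0.00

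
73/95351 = 73/95351  =  0.00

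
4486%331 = 183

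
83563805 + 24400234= 107964039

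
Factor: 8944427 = 8944427^1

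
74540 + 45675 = 120215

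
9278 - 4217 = 5061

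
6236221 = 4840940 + 1395281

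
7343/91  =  80+9/13 = 80.69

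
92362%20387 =10814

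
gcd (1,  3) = 1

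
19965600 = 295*67680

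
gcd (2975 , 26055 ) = 5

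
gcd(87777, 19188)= 9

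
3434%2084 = 1350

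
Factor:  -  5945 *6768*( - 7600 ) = 305791776000 = 2^8*3^2*5^3*19^1 * 29^1*41^1*47^1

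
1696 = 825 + 871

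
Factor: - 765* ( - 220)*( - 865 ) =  - 2^2*3^2*5^3*11^1*17^1 * 173^1 = - 145579500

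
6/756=1/126 = 0.01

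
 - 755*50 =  - 37750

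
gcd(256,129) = 1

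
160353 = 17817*9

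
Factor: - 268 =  - 2^2*67^1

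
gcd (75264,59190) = 6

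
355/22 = 16 + 3/22 =16.14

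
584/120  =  73/15 = 4.87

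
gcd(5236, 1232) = 308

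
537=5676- 5139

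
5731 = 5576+155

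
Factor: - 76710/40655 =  - 2^1 * 3^1*47^( - 1 )*173^(  -  1) * 2557^1  =  -  15342/8131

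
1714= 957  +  757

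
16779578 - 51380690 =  - 34601112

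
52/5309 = 52/5309 = 0.01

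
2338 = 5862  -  3524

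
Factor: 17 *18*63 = 2^1*3^4*7^1*17^1 = 19278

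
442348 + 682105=1124453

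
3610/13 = 3610/13 = 277.69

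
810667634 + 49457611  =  860125245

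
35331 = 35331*1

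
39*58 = 2262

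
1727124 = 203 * 8508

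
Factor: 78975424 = 2^6*11^1*112181^1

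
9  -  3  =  6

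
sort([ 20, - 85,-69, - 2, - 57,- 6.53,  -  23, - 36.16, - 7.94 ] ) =[ - 85  , -69,  -  57,-36.16,- 23,-7.94,-6.53, - 2 , 20]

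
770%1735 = 770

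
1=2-1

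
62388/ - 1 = -62388+0/1 = -62388.00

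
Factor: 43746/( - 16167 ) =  - 46/17 = - 2^1*17^( - 1)*23^1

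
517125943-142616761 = 374509182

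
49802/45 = 1106 + 32/45 = 1106.71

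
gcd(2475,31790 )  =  55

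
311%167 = 144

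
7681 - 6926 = 755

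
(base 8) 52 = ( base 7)60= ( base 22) 1K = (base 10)42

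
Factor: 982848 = 2^6*3^1*5119^1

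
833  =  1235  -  402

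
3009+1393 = 4402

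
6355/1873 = 3+736/1873 = 3.39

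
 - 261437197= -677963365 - -416526168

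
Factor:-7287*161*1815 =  - 2129370705 = - 3^2 * 5^1 * 7^2*11^2 *23^1*347^1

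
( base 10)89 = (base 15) 5e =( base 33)2n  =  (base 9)108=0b1011001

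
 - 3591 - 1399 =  - 4990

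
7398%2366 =300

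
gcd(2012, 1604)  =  4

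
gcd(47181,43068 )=3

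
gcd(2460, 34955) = 5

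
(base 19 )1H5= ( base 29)NM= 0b1010110001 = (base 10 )689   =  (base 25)12E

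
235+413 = 648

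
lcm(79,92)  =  7268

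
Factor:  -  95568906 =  - 2^1*3^1*15928151^1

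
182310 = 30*6077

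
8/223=8/223 = 0.04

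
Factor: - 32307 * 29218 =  - 943945926 = - 2^1 * 3^1*7^1*11^2*89^1*2087^1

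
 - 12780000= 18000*( - 710)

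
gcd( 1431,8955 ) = 9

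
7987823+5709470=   13697293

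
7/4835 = 7/4835 =0.00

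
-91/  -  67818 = 91/67818 = 0.00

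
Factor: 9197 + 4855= 14052 = 2^2 *3^1*1171^1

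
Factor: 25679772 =2^2 * 3^2*43^1*53^1* 313^1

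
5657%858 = 509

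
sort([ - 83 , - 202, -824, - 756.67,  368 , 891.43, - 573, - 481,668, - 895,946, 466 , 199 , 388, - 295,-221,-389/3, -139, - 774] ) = [-895, - 824, - 774, - 756.67, - 573, - 481, - 295, - 221, - 202, - 139, - 389/3, - 83, 199 , 368 , 388, 466, 668, 891.43,946]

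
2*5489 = 10978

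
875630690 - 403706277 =471924413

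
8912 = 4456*2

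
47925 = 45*1065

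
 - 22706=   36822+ - 59528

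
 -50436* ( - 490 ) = 24713640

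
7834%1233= 436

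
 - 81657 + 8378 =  - 73279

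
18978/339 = 55 + 111/113 =55.98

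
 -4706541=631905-5338446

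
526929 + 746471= 1273400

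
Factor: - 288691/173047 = -689/413 =- 7^( - 1 )*13^1*53^1*59^( - 1 ) 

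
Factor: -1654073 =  - 29^1* 57037^1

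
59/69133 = 59/69133 = 0.00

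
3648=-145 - - 3793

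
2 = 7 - 5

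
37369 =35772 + 1597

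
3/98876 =3/98876=0.00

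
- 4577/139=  - 4577/139= -32.93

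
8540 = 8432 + 108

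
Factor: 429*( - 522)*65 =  - 14555970 =- 2^1  *3^3 * 5^1 * 11^1*13^2*29^1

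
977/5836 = 977/5836 = 0.17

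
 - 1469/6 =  - 1469/6  =  - 244.83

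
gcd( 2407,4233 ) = 83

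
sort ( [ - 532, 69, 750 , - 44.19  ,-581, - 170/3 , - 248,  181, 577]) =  [ - 581, - 532, - 248, - 170/3,  -  44.19, 69,  181,577,750]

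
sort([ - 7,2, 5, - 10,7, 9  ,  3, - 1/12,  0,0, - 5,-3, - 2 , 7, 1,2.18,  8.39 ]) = [ - 10, - 7, - 5, - 3, - 2, - 1/12,0,0, 1,  2,2.18,3, 5, 7,  7, 8.39, 9 ]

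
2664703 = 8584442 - 5919739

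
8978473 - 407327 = 8571146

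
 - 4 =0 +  - 4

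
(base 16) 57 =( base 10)87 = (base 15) 5c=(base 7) 153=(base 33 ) 2l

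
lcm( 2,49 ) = 98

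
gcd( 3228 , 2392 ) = 4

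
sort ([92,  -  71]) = [ - 71 , 92 ] 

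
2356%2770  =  2356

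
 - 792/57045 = -1+18751/19015=-0.01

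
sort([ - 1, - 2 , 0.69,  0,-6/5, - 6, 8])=[  -  6, - 2,-6/5, - 1, 0, 0.69 , 8]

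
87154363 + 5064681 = 92219044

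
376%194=182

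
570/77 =7+31/77=7.40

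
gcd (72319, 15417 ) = 1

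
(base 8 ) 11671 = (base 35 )449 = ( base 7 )20502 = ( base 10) 5049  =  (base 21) B99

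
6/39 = 2/13 = 0.15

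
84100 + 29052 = 113152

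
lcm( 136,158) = 10744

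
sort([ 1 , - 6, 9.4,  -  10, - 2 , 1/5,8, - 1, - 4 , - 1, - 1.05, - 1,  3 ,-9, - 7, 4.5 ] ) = [ - 10, - 9,-7, - 6,-4, - 2, - 1.05 , - 1, - 1, - 1, 1/5, 1, 3 , 4.5,8, 9.4 ]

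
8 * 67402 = 539216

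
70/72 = 35/36 = 0.97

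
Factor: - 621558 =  - 2^1*3^2 *7^1*4933^1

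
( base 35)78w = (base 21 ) K34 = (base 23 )gi9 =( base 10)8887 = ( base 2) 10001010110111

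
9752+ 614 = 10366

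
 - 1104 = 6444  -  7548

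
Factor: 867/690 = 2^( - 1)*5^( - 1) * 17^2*23^(-1)= 289/230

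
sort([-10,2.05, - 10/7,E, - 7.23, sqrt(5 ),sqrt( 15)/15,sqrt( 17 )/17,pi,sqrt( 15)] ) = [ - 10, -7.23, - 10/7,sqrt( 17)/17,sqrt( 15)/15,2.05,sqrt (5 ),E , pi,sqrt( 15 ) ] 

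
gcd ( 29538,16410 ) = 3282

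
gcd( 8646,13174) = 2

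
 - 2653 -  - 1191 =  - 1462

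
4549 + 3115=7664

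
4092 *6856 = 28054752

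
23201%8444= 6313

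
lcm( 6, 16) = 48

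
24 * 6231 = 149544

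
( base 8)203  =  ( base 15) 8B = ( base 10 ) 131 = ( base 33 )3w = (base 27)4n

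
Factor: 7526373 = 3^1*73^1*34367^1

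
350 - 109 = 241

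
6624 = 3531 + 3093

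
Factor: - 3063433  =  -3063433^1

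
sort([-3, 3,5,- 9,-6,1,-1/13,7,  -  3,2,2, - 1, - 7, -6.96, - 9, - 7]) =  [ - 9,-9, - 7,  -  7, - 6.96, -6, - 3 ,-3,  -  1, - 1/13,1, 2, 2,3 , 5,7] 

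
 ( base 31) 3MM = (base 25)5IC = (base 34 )33h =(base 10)3587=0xe03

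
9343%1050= 943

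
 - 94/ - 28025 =94/28025 = 0.00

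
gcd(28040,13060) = 20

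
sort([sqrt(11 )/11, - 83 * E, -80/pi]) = [  -  83* E,-80/pi, sqrt( 11)/11 ]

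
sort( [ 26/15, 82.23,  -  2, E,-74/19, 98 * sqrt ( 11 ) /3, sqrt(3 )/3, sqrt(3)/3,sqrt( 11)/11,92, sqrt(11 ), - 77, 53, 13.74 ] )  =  [ - 77,-74/19, - 2, sqrt(11 ) /11 , sqrt(3) /3,sqrt( 3 )/3, 26/15,E , sqrt(11 ),13.74, 53, 82.23, 92,  98 * sqrt( 11) /3 ] 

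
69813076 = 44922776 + 24890300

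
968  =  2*484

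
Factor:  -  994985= - 5^1*198997^1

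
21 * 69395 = 1457295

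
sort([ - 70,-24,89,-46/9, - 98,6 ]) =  [ - 98, - 70, - 24 , - 46/9,  6,89 ]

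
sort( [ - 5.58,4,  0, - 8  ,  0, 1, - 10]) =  [ - 10, - 8,-5.58,0,0,1,  4]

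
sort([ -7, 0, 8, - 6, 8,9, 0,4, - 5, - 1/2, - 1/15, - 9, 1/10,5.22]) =[ - 9, - 7, - 6,-5,-1/2,- 1/15,0, 0,1/10,4,5.22,8,  8, 9 ]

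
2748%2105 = 643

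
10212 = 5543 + 4669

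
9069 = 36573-27504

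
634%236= 162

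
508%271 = 237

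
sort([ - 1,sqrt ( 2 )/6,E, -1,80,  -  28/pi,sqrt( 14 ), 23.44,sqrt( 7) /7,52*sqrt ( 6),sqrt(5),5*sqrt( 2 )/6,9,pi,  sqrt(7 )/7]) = [-28/pi, - 1, - 1, sqrt(2 )/6, sqrt ( 7)/7,sqrt( 7)/7,5*sqrt( 2 )/6,sqrt( 5),E,pi, sqrt( 14), 9,23.44,  80, 52*sqrt( 6) ]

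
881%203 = 69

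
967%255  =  202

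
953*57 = 54321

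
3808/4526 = 1904/2263=0.84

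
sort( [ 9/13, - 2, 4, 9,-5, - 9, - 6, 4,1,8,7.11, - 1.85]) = [ - 9 , - 6, - 5, - 2, - 1.85,9/13,1,4, 4,7.11, 8, 9] 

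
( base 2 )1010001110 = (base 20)1CE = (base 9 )806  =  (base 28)NA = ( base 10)654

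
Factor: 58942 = 2^1 *13^1 * 2267^1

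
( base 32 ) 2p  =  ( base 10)89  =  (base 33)2N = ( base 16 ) 59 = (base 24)3h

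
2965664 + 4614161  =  7579825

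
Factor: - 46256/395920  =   - 5^ ( - 1) * 59^1*101^( - 1) =- 59/505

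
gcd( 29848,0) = 29848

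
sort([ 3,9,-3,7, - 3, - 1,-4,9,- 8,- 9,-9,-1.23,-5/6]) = [-9,-9,  -  8,  -  4, - 3,-3, - 1.23, - 1,-5/6,3,7,9,9]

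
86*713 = 61318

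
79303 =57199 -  - 22104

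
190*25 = 4750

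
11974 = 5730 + 6244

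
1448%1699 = 1448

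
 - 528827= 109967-638794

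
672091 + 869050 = 1541141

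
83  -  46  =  37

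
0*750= 0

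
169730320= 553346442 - 383616122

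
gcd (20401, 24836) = 887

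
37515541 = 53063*707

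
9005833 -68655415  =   - 59649582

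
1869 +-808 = 1061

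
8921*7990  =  71278790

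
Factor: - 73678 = -2^1*11^1*17^1*197^1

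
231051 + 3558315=3789366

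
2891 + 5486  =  8377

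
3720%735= 45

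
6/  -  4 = -2 + 1/2 = - 1.50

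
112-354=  - 242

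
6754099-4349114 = 2404985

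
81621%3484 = 1489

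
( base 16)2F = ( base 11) 43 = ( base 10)47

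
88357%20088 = 8005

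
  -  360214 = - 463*778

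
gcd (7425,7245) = 45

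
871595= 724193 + 147402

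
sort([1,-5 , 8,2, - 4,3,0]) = [-5, - 4,0 , 1, 2,3,  8 ]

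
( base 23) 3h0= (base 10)1978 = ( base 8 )3672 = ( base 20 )4II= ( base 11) 1539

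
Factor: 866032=2^4*113^1*479^1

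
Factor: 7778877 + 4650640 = 647^1 * 19211^1= 12429517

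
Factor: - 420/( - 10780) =3/77= 3^1*7^ ( - 1) * 11^(-1 )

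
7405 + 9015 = 16420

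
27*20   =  540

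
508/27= 18 + 22/27=18.81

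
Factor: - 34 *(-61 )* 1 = 2^1*17^1*61^1=   2074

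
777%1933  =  777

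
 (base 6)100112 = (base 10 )7820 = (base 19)12cb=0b1111010001100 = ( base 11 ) 596a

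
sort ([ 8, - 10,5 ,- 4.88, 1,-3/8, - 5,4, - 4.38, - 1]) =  [ - 10,-5,-4.88, - 4.38, - 1, - 3/8 , 1,4,5,8] 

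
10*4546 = 45460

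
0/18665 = 0 = 0.00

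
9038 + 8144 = 17182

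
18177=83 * 219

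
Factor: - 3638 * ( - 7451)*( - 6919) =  - 2^1*11^1*17^2 * 37^1 * 107^1 *7451^1 = -187551520222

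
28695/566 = 50+395/566 = 50.70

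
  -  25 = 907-932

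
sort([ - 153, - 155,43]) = [ - 155, - 153,43]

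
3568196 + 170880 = 3739076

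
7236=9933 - 2697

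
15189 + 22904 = 38093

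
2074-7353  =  -5279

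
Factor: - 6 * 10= - 2^2*3^1*5^1 = - 60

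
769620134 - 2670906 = 766949228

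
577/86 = 6 + 61/86 = 6.71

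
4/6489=4/6489 = 0.00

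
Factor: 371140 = 2^2*5^1* 7^1*11^1*241^1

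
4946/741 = 4946/741 = 6.67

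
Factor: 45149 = 13^1*23^1* 151^1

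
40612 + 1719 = 42331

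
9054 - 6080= 2974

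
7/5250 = 1/750 = 0.00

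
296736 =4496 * 66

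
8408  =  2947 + 5461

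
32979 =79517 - 46538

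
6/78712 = 3/39356 = 0.00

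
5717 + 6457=12174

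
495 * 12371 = 6123645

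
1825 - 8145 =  - 6320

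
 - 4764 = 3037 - 7801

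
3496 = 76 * 46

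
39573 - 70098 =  - 30525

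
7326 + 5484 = 12810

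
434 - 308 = 126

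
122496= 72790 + 49706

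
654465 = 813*805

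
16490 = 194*85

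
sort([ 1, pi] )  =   [1, pi]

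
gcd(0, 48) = 48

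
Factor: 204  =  2^2*3^1*17^1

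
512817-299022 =213795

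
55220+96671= 151891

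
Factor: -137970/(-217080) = 511/804 = 2^(  -  2)*3^(-1)*7^1*67^ (-1)*73^1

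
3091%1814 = 1277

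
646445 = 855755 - 209310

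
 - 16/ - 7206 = 8/3603 = 0.00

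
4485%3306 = 1179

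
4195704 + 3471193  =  7666897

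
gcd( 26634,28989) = 3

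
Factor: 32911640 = 2^3*5^1  *  822791^1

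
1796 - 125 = 1671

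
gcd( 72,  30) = 6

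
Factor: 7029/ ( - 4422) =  - 213/134 = - 2^( - 1)* 3^1 * 67^(- 1 ) * 71^1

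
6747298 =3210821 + 3536477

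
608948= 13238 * 46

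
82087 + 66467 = 148554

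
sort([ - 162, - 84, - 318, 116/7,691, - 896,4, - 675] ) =[ - 896, - 675, - 318 , - 162,-84,4, 116/7,691 ]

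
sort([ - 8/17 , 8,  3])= [ - 8/17, 3,8 ]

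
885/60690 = 59/4046 = 0.01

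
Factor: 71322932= 2^2*163^1*109391^1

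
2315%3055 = 2315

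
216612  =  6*36102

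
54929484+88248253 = 143177737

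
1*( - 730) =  - 730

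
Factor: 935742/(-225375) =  - 311914/75125 = - 2^1*5^(  -  3 )*83^1*601^(-1)*1879^1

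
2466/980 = 2 + 253/490   =  2.52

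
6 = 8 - 2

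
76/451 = 76/451=0.17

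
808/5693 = 808/5693 = 0.14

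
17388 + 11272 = 28660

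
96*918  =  88128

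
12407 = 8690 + 3717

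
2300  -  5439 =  -3139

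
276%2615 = 276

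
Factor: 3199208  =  2^3*23^1*17387^1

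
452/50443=452/50443 = 0.01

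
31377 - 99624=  - 68247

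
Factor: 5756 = 2^2*1439^1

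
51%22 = 7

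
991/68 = 14 + 39/68 = 14.57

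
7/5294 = 7/5294  =  0.00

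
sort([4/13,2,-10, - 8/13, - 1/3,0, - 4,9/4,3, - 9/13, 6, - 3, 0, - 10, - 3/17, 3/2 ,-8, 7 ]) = [ - 10,-10, - 8, - 4, - 3, - 9/13,-8/13, - 1/3, - 3/17,0,0, 4/13, 3/2,2,9/4 , 3,6,7 ]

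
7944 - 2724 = 5220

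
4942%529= 181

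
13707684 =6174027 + 7533657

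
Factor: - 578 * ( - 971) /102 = 3^ ( - 1)*17^1 * 971^1 = 16507/3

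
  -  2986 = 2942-5928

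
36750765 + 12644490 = 49395255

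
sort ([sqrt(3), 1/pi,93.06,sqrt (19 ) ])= [1/pi,sqrt(3),  sqrt( 19 ),93.06 ] 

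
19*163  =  3097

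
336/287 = 48/41=1.17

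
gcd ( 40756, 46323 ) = 1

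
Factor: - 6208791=-3^1 * 17^1* 53^1*2297^1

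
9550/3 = 9550/3 = 3183.33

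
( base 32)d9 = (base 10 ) 425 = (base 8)651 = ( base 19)137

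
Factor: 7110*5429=38600190= 2^1*3^2*5^1*61^1*79^1*89^1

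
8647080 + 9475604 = 18122684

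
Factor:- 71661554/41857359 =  - 2^1*3^(  -  1 )*89^1*1153^(-1)*12101^(-1 )*402593^1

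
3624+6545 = 10169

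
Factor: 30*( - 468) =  - 14040 = -2^3*3^3*5^1 * 13^1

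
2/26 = 1/13 = 0.08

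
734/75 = 734/75 = 9.79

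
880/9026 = 440/4513 = 0.10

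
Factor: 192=2^6*3^1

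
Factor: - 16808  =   - 2^3 * 11^1*191^1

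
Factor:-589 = -19^1*31^1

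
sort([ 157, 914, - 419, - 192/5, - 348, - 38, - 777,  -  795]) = [ - 795, - 777, - 419 , - 348, - 192/5, - 38 , 157,  914 ] 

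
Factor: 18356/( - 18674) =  - 2^1*13^1*353^1*9337^(-1) = - 9178/9337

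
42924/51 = 14308/17 = 841.65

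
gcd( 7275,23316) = 3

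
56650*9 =509850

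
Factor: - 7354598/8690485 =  - 2^1* 5^( - 1)*17^( - 1 )*53^1*69383^1*102241^( - 1)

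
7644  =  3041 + 4603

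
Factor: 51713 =51713^1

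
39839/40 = 39839/40 = 995.98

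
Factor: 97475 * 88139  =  8591349025 =5^2*7^1 * 53^1 * 557^1*1663^1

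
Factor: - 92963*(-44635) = 5^1 * 13^1*79^1*113^1*7151^1 =4149403505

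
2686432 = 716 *3752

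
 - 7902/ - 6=1317 + 0/1 = 1317.00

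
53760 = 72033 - 18273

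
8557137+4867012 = 13424149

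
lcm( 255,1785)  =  1785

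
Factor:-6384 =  - 2^4 * 3^1 * 7^1 * 19^1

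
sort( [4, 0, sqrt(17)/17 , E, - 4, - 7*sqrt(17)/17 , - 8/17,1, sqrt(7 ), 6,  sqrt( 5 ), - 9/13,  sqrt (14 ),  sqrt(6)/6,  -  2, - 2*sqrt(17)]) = [ - 2* sqrt(17) ,-4,-2 , - 7*sqrt(17)/17, - 9/13,- 8/17, 0,sqrt ( 17)/17, sqrt(6 )/6, 1,  sqrt(5), sqrt( 7), E, sqrt( 14), 4,6 ]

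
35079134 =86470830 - 51391696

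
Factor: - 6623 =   -  37^1*179^1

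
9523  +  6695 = 16218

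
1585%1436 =149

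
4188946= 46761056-42572110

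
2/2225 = 2/2225 = 0.00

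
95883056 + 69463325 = 165346381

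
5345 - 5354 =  - 9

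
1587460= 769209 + 818251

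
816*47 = 38352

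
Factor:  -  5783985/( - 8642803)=3^2*5^1 * 13^( - 1)*79^1*733^(  -  1)*907^ (  -  1)*1627^1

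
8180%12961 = 8180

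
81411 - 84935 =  - 3524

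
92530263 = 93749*987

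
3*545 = 1635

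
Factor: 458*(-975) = -446550 = - 2^1*3^1 * 5^2 * 13^1 *229^1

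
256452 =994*258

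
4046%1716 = 614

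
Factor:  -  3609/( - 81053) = 3^2*7^( - 1)*401^1 *11579^ ( - 1 )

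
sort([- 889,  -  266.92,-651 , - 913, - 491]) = [ -913,-889, - 651 , - 491 ,- 266.92]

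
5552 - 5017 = 535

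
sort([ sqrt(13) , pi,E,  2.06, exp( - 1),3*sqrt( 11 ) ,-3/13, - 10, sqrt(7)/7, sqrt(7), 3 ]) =[ - 10, - 3/13,exp(-1) , sqrt(7)/7, 2.06,sqrt( 7), E, 3,pi,sqrt( 13 ),3 * sqrt( 11)]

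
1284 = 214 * 6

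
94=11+83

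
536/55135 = 536/55135 = 0.01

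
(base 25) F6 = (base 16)17D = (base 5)3011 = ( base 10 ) 381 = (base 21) i3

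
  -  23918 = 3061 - 26979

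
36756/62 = 18378/31 = 592.84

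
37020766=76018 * 487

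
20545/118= 174 + 13/118 =174.11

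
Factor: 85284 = 2^2 * 3^2*23^1 * 103^1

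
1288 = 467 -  -821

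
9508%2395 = 2323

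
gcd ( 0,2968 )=2968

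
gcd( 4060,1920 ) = 20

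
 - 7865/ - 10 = 1573/2 = 786.50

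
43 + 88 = 131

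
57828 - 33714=24114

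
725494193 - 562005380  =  163488813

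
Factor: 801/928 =2^(-5)*3^2*29^(- 1 )*89^1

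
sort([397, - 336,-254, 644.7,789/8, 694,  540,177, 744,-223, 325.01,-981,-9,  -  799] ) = [-981,-799,- 336,-254, - 223, - 9,789/8,177, 325.01 , 397, 540, 644.7,694, 744] 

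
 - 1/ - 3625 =1/3625=0.00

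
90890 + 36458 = 127348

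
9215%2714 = 1073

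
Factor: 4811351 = 19^1*253229^1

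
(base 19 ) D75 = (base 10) 4831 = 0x12DF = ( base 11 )36a2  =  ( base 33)4ed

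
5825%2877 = 71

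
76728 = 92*834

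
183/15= 61/5= 12.20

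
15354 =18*853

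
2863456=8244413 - 5380957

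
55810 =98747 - 42937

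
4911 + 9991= 14902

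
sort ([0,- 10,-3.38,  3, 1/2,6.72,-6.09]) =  [ -10 , - 6.09, - 3.38, 0, 1/2,3, 6.72 ] 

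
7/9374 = 7/9374 = 0.00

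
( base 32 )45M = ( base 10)4278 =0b1000010110110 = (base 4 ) 1002312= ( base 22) 8ia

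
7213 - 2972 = 4241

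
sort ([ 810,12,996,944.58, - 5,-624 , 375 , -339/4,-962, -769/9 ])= [-962, - 624, - 769/9, - 339/4,-5,12 , 375,810, 944.58,996]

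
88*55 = 4840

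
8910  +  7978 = 16888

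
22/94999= 22/94999 =0.00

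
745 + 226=971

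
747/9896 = 747/9896= 0.08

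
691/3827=691/3827 = 0.18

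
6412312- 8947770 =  - 2535458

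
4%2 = 0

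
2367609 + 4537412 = 6905021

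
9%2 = 1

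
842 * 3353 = 2823226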